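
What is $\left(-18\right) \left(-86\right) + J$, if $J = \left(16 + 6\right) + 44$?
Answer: $1614$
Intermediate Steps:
$J = 66$ ($J = 22 + 44 = 66$)
$\left(-18\right) \left(-86\right) + J = \left(-18\right) \left(-86\right) + 66 = 1548 + 66 = 1614$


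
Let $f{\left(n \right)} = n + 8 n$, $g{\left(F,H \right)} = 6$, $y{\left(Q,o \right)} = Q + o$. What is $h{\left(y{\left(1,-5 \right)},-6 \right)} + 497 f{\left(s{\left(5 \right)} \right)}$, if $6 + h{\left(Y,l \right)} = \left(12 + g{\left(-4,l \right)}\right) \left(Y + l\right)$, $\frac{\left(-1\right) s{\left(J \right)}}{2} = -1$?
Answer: $8760$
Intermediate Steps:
$s{\left(J \right)} = 2$ ($s{\left(J \right)} = \left(-2\right) \left(-1\right) = 2$)
$h{\left(Y,l \right)} = -6 + 18 Y + 18 l$ ($h{\left(Y,l \right)} = -6 + \left(12 + 6\right) \left(Y + l\right) = -6 + 18 \left(Y + l\right) = -6 + \left(18 Y + 18 l\right) = -6 + 18 Y + 18 l$)
$f{\left(n \right)} = 9 n$
$h{\left(y{\left(1,-5 \right)},-6 \right)} + 497 f{\left(s{\left(5 \right)} \right)} = \left(-6 + 18 \left(1 - 5\right) + 18 \left(-6\right)\right) + 497 \cdot 9 \cdot 2 = \left(-6 + 18 \left(-4\right) - 108\right) + 497 \cdot 18 = \left(-6 - 72 - 108\right) + 8946 = -186 + 8946 = 8760$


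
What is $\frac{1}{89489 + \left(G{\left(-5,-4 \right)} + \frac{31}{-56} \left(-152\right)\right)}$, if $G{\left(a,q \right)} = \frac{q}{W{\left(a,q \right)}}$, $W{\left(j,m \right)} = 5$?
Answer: $\frac{35}{3135032} \approx 1.1164 \cdot 10^{-5}$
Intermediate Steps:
$G{\left(a,q \right)} = \frac{q}{5}$
$\frac{1}{89489 + \left(G{\left(-5,-4 \right)} + \frac{31}{-56} \left(-152\right)\right)} = \frac{1}{89489 + \left(\frac{1}{5} \left(-4\right) + \frac{31}{-56} \left(-152\right)\right)} = \frac{1}{89489 - \left(\frac{4}{5} - 31 \left(- \frac{1}{56}\right) \left(-152\right)\right)} = \frac{1}{89489 - - \frac{2917}{35}} = \frac{1}{89489 + \left(- \frac{4}{5} + \frac{589}{7}\right)} = \frac{1}{89489 + \frac{2917}{35}} = \frac{1}{\frac{3135032}{35}} = \frac{35}{3135032}$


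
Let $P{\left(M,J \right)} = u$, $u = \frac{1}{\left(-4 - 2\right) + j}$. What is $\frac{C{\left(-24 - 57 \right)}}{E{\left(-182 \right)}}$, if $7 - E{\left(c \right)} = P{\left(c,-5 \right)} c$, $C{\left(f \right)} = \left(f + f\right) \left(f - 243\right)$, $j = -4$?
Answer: $- \frac{32805}{7} \approx -4686.4$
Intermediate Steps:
$u = - \frac{1}{10}$ ($u = \frac{1}{\left(-4 - 2\right) - 4} = \frac{1}{-6 - 4} = \frac{1}{-10} = - \frac{1}{10} \approx -0.1$)
$P{\left(M,J \right)} = - \frac{1}{10}$
$C{\left(f \right)} = 2 f \left(-243 + f\right)$
$E{\left(c \right)} = 7 + \frac{c}{10}$ ($E{\left(c \right)} = 7 - - \frac{c}{10} = 7 + \frac{c}{10}$)
$\frac{C{\left(-24 - 57 \right)}}{E{\left(-182 \right)}} = \frac{2 \left(-24 - 57\right) \left(-243 - 81\right)}{7 + \frac{1}{10} \left(-182\right)} = \frac{2 \left(-24 - 57\right) \left(-243 - 81\right)}{7 - \frac{91}{5}} = \frac{2 \left(-81\right) \left(-243 - 81\right)}{- \frac{56}{5}} = 2 \left(-81\right) \left(-324\right) \left(- \frac{5}{56}\right) = 52488 \left(- \frac{5}{56}\right) = - \frac{32805}{7}$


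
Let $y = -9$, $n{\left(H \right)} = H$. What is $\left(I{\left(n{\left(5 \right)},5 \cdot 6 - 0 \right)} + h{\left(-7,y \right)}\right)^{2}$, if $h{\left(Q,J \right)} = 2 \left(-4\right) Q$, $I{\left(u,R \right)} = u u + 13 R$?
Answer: $221841$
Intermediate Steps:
$I{\left(u,R \right)} = u^{2} + 13 R$
$h{\left(Q,J \right)} = - 8 Q$
$\left(I{\left(n{\left(5 \right)},5 \cdot 6 - 0 \right)} + h{\left(-7,y \right)}\right)^{2} = \left(\left(5^{2} + 13 \left(5 \cdot 6 - 0\right)\right) - -56\right)^{2} = \left(\left(25 + 13 \left(30 + 0\right)\right) + 56\right)^{2} = \left(\left(25 + 13 \cdot 30\right) + 56\right)^{2} = \left(\left(25 + 390\right) + 56\right)^{2} = \left(415 + 56\right)^{2} = 471^{2} = 221841$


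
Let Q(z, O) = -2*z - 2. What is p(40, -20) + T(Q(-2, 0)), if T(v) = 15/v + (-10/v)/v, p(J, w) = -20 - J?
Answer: -55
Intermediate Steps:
Q(z, O) = -2 - 2*z
T(v) = -10/v**2 + 15/v (T(v) = 15/v - 10/v**2 = -10/v**2 + 15/v)
p(40, -20) + T(Q(-2, 0)) = (-20 - 1*40) + 5*(-2 + 3*(-2 - 2*(-2)))/(-2 - 2*(-2))**2 = (-20 - 40) + 5*(-2 + 3*(-2 + 4))/(-2 + 4)**2 = -60 + 5*(-2 + 3*2)/2**2 = -60 + 5*(1/4)*(-2 + 6) = -60 + 5*(1/4)*4 = -60 + 5 = -55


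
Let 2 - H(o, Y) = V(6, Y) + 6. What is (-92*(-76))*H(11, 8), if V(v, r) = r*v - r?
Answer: -307648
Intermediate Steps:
V(v, r) = -r + r*v
H(o, Y) = -4 - 5*Y (H(o, Y) = 2 - (Y*(-1 + 6) + 6) = 2 - (Y*5 + 6) = 2 - (5*Y + 6) = 2 - (6 + 5*Y) = 2 + (-6 - 5*Y) = -4 - 5*Y)
(-92*(-76))*H(11, 8) = (-92*(-76))*(-4 - 5*8) = 6992*(-4 - 40) = 6992*(-44) = -307648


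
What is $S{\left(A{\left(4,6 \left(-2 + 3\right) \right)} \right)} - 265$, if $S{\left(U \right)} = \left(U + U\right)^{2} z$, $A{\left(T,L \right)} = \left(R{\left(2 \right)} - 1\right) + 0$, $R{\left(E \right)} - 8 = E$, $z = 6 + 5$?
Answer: $3299$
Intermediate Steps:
$z = 11$
$R{\left(E \right)} = 8 + E$
$A{\left(T,L \right)} = 9$ ($A{\left(T,L \right)} = \left(\left(8 + 2\right) - 1\right) + 0 = \left(10 - 1\right) + 0 = 9 + 0 = 9$)
$S{\left(U \right)} = 44 U^{2}$ ($S{\left(U \right)} = \left(U + U\right)^{2} \cdot 11 = \left(2 U\right)^{2} \cdot 11 = 4 U^{2} \cdot 11 = 44 U^{2}$)
$S{\left(A{\left(4,6 \left(-2 + 3\right) \right)} \right)} - 265 = 44 \cdot 9^{2} - 265 = 44 \cdot 81 - 265 = 3564 - 265 = 3299$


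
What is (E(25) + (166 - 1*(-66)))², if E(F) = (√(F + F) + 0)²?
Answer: 79524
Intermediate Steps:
E(F) = 2*F (E(F) = (√(2*F) + 0)² = (√2*√F + 0)² = (√2*√F)² = 2*F)
(E(25) + (166 - 1*(-66)))² = (2*25 + (166 - 1*(-66)))² = (50 + (166 + 66))² = (50 + 232)² = 282² = 79524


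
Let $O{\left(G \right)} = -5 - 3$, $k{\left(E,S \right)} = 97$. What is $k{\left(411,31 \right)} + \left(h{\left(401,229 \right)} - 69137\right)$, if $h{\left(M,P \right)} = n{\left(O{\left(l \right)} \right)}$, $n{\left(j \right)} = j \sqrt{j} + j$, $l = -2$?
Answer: $-69048 - 16 i \sqrt{2} \approx -69048.0 - 22.627 i$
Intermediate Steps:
$O{\left(G \right)} = -8$
$n{\left(j \right)} = j + j^{\frac{3}{2}}$ ($n{\left(j \right)} = j^{\frac{3}{2}} + j = j + j^{\frac{3}{2}}$)
$h{\left(M,P \right)} = -8 - 16 i \sqrt{2}$ ($h{\left(M,P \right)} = -8 + \left(-8\right)^{\frac{3}{2}} = -8 - 16 i \sqrt{2}$)
$k{\left(411,31 \right)} + \left(h{\left(401,229 \right)} - 69137\right) = 97 - \left(69145 + 16 i \sqrt{2}\right) = -69048 - 16 i \sqrt{2}$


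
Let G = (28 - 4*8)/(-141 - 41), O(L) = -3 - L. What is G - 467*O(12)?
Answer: 637457/91 ≈ 7005.0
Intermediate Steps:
G = 2/91 (G = (28 - 32)/(-182) = -4*(-1/182) = 2/91 ≈ 0.021978)
G - 467*O(12) = 2/91 - 467*(-3 - 1*12) = 2/91 - 467*(-3 - 12) = 2/91 - 467*(-15) = 2/91 + 7005 = 637457/91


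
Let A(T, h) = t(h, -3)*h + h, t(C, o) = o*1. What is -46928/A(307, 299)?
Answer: 23464/299 ≈ 78.475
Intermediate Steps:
t(C, o) = o
A(T, h) = -2*h (A(T, h) = -3*h + h = -2*h)
-46928/A(307, 299) = -46928/((-2*299)) = -46928/(-598) = -46928*(-1/598) = 23464/299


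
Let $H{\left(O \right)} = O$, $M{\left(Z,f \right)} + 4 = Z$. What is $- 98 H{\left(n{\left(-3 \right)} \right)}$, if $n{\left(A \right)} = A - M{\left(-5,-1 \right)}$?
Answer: $-588$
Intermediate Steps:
$M{\left(Z,f \right)} = -4 + Z$
$n{\left(A \right)} = 9 + A$ ($n{\left(A \right)} = A - \left(-4 - 5\right) = A - -9 = A + 9 = 9 + A$)
$- 98 H{\left(n{\left(-3 \right)} \right)} = - 98 \left(9 - 3\right) = \left(-98\right) 6 = -588$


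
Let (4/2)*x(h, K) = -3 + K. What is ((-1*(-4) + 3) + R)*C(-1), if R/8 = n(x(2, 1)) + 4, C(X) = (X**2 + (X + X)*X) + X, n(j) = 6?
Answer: 174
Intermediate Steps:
x(h, K) = -3/2 + K/2 (x(h, K) = (-3 + K)/2 = -3/2 + K/2)
C(X) = X + 3*X**2 (C(X) = (X**2 + (2*X)*X) + X = (X**2 + 2*X**2) + X = 3*X**2 + X = X + 3*X**2)
R = 80 (R = 8*(6 + 4) = 8*10 = 80)
((-1*(-4) + 3) + R)*C(-1) = ((-1*(-4) + 3) + 80)*(-(1 + 3*(-1))) = ((4 + 3) + 80)*(-(1 - 3)) = (7 + 80)*(-1*(-2)) = 87*2 = 174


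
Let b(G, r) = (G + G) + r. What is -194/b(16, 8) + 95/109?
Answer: -8673/2180 ≈ -3.9784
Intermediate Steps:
b(G, r) = r + 2*G (b(G, r) = 2*G + r = r + 2*G)
-194/b(16, 8) + 95/109 = -194/(8 + 2*16) + 95/109 = -194/(8 + 32) + 95*(1/109) = -194/40 + 95/109 = -194*1/40 + 95/109 = -97/20 + 95/109 = -8673/2180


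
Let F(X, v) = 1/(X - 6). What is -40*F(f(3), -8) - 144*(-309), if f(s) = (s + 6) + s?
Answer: 133468/3 ≈ 44489.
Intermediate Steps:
f(s) = 6 + 2*s (f(s) = (6 + s) + s = 6 + 2*s)
F(X, v) = 1/(-6 + X)
-40*F(f(3), -8) - 144*(-309) = -40/(-6 + (6 + 2*3)) - 144*(-309) = -40/(-6 + (6 + 6)) - 1*(-44496) = -40/(-6 + 12) + 44496 = -40/6 + 44496 = -40*1/6 + 44496 = -20/3 + 44496 = 133468/3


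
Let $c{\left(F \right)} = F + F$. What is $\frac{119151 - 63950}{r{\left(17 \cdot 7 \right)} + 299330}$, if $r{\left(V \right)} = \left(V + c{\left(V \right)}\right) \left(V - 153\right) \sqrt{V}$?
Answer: $\frac{8261657665}{36033027332} + \frac{335014869 \sqrt{119}}{36033027332} \approx 0.3307$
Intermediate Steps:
$c{\left(F \right)} = 2 F$
$r{\left(V \right)} = 3 V^{\frac{3}{2}} \left(-153 + V\right)$ ($r{\left(V \right)} = \left(V + 2 V\right) \left(V - 153\right) \sqrt{V} = 3 V \left(-153 + V\right) \sqrt{V} = 3 V^{\frac{3}{2}} \left(-153 + V\right)$)
$\frac{119151 - 63950}{r{\left(17 \cdot 7 \right)} + 299330} = \frac{119151 - 63950}{3 \left(17 \cdot 7\right)^{\frac{3}{2}} \left(-153 + 17 \cdot 7\right) + 299330} = \frac{55201}{3 \cdot 119^{\frac{3}{2}} \left(-153 + 119\right) + 299330} = \frac{55201}{3 \cdot 119 \sqrt{119} \left(-34\right) + 299330} = \frac{55201}{- 12138 \sqrt{119} + 299330} = \frac{55201}{299330 - 12138 \sqrt{119}}$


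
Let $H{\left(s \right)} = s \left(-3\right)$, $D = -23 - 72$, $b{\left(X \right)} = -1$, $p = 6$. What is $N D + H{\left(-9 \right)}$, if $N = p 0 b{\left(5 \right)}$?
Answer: $27$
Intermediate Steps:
$N = 0$ ($N = 6 \cdot 0 \left(-1\right) = 0 \left(-1\right) = 0$)
$D = -95$ ($D = -23 - 72 = -95$)
$H{\left(s \right)} = - 3 s$
$N D + H{\left(-9 \right)} = 0 \left(-95\right) - -27 = 0 + 27 = 27$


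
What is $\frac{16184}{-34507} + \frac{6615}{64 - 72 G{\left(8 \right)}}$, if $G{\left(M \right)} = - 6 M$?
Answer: $\frac{3114475}{2208448} \approx 1.4103$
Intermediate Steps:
$\frac{16184}{-34507} + \frac{6615}{64 - 72 G{\left(8 \right)}} = \frac{16184}{-34507} + \frac{6615}{64 - 72 \left(\left(-6\right) 8\right)} = 16184 \left(- \frac{1}{34507}\right) + \frac{6615}{64 - -3456} = - \frac{16184}{34507} + \frac{6615}{64 + 3456} = - \frac{16184}{34507} + \frac{6615}{3520} = - \frac{16184}{34507} + 6615 \cdot \frac{1}{3520} = - \frac{16184}{34507} + \frac{1323}{704} = \frac{3114475}{2208448}$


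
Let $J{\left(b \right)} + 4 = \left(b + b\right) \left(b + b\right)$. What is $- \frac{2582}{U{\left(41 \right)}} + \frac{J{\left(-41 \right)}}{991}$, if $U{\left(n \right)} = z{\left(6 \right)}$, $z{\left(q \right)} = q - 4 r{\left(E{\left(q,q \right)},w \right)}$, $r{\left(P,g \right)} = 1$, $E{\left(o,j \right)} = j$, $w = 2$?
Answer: $- \frac{1272661}{991} \approx -1284.2$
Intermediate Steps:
$J{\left(b \right)} = -4 + 4 b^{2}$ ($J{\left(b \right)} = -4 + \left(b + b\right) \left(b + b\right) = -4 + 2 b 2 b = -4 + 4 b^{2}$)
$z{\left(q \right)} = -4 + q$ ($z{\left(q \right)} = q - 4 = -4 + q$)
$U{\left(n \right)} = 2$ ($U{\left(n \right)} = -4 + 6 = 2$)
$- \frac{2582}{U{\left(41 \right)}} + \frac{J{\left(-41 \right)}}{991} = - \frac{2582}{2} + \frac{-4 + 4 \left(-41\right)^{2}}{991} = \left(-2582\right) \frac{1}{2} + \left(-4 + 4 \cdot 1681\right) \frac{1}{991} = -1291 + \left(-4 + 6724\right) \frac{1}{991} = -1291 + 6720 \cdot \frac{1}{991} = -1291 + \frac{6720}{991} = - \frac{1272661}{991}$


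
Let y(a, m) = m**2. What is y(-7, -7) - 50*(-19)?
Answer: 999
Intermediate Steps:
y(-7, -7) - 50*(-19) = (-7)**2 - 50*(-19) = 49 + 950 = 999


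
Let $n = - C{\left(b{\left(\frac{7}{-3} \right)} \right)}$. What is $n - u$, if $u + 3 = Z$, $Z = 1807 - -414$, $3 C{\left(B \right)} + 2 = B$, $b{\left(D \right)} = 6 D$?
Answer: $- \frac{6638}{3} \approx -2212.7$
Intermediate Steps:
$C{\left(B \right)} = - \frac{2}{3} + \frac{B}{3}$
$Z = 2221$ ($Z = 1807 + 414 = 2221$)
$u = 2218$ ($u = -3 + 2221 = 2218$)
$n = \frac{16}{3}$ ($n = - (- \frac{2}{3} + \frac{6 \frac{7}{-3}}{3}) = - (- \frac{2}{3} + \frac{6 \cdot 7 \left(- \frac{1}{3}\right)}{3}) = - (- \frac{2}{3} + \frac{6 \left(- \frac{7}{3}\right)}{3}) = - (- \frac{2}{3} + \frac{1}{3} \left(-14\right)) = - (- \frac{2}{3} - \frac{14}{3}) = \left(-1\right) \left(- \frac{16}{3}\right) = \frac{16}{3} \approx 5.3333$)
$n - u = \frac{16}{3} - 2218 = - \frac{6638}{3}$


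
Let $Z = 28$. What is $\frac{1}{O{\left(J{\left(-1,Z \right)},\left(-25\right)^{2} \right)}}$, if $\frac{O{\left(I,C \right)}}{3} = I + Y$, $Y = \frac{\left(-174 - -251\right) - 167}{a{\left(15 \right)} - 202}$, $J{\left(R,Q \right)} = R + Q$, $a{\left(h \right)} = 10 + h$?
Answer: $\frac{59}{4869} \approx 0.012117$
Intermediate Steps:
$J{\left(R,Q \right)} = Q + R$
$Y = \frac{30}{59}$ ($Y = \frac{\left(-174 - -251\right) - 167}{\left(10 + 15\right) - 202} = \frac{\left(-174 + 251\right) - 167}{25 - 202} = \frac{77 - 167}{-177} = \left(-90\right) \left(- \frac{1}{177}\right) = \frac{30}{59} \approx 0.50847$)
$O{\left(I,C \right)} = \frac{90}{59} + 3 I$ ($O{\left(I,C \right)} = 3 \left(I + \frac{30}{59}\right) = 3 \left(\frac{30}{59} + I\right) = \frac{90}{59} + 3 I$)
$\frac{1}{O{\left(J{\left(-1,Z \right)},\left(-25\right)^{2} \right)}} = \frac{1}{\frac{90}{59} + 3 \left(28 - 1\right)} = \frac{1}{\frac{90}{59} + 3 \cdot 27} = \frac{1}{\frac{90}{59} + 81} = \frac{1}{\frac{4869}{59}} = \frac{59}{4869}$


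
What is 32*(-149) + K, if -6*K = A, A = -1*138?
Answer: -4745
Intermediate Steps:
A = -138
K = 23 (K = -⅙*(-138) = 23)
32*(-149) + K = 32*(-149) + 23 = -4768 + 23 = -4745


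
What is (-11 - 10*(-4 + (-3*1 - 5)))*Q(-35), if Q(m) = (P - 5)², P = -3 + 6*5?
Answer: 52756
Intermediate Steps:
P = 27 (P = -3 + 30 = 27)
Q(m) = 484 (Q(m) = (27 - 5)² = 22² = 484)
(-11 - 10*(-4 + (-3*1 - 5)))*Q(-35) = (-11 - 10*(-4 + (-3*1 - 5)))*484 = (-11 - 10*(-4 + (-3 - 5)))*484 = (-11 - 10*(-4 - 8))*484 = (-11 - 10*(-12))*484 = (-11 + 120)*484 = 109*484 = 52756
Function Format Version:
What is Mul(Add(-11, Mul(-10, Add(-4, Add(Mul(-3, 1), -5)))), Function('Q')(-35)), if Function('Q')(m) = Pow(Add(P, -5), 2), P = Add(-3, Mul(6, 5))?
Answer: 52756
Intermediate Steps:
P = 27 (P = Add(-3, 30) = 27)
Function('Q')(m) = 484 (Function('Q')(m) = Pow(Add(27, -5), 2) = Pow(22, 2) = 484)
Mul(Add(-11, Mul(-10, Add(-4, Add(Mul(-3, 1), -5)))), Function('Q')(-35)) = Mul(Add(-11, Mul(-10, Add(-4, Add(Mul(-3, 1), -5)))), 484) = Mul(Add(-11, Mul(-10, Add(-4, Add(-3, -5)))), 484) = Mul(Add(-11, Mul(-10, Add(-4, -8))), 484) = Mul(Add(-11, Mul(-10, -12)), 484) = Mul(Add(-11, 120), 484) = Mul(109, 484) = 52756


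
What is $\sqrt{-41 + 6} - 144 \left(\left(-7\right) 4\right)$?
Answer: $4032 + i \sqrt{35} \approx 4032.0 + 5.9161 i$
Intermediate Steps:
$\sqrt{-41 + 6} - 144 \left(\left(-7\right) 4\right) = \sqrt{-35} - -4032 = i \sqrt{35} + 4032 = 4032 + i \sqrt{35}$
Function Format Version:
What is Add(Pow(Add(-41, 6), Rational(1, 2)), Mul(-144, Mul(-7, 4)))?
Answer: Add(4032, Mul(I, Pow(35, Rational(1, 2)))) ≈ Add(4032.0, Mul(5.9161, I))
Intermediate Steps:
Add(Pow(Add(-41, 6), Rational(1, 2)), Mul(-144, Mul(-7, 4))) = Add(Pow(-35, Rational(1, 2)), Mul(-144, -28)) = Add(Mul(I, Pow(35, Rational(1, 2))), 4032) = Add(4032, Mul(I, Pow(35, Rational(1, 2))))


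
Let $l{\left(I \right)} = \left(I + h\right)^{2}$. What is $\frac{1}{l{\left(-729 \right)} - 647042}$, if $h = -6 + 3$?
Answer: $- \frac{1}{111218} \approx -8.9914 \cdot 10^{-6}$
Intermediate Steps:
$h = -3$
$l{\left(I \right)} = \left(-3 + I\right)^{2}$ ($l{\left(I \right)} = \left(I - 3\right)^{2} = \left(-3 + I\right)^{2}$)
$\frac{1}{l{\left(-729 \right)} - 647042} = \frac{1}{\left(-3 - 729\right)^{2} - 647042} = \frac{1}{\left(-732\right)^{2} - 647042} = \frac{1}{535824 - 647042} = \frac{1}{-111218} = - \frac{1}{111218}$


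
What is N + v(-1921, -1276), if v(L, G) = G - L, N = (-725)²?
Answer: 526270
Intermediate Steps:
N = 525625
N + v(-1921, -1276) = 525625 + (-1276 - 1*(-1921)) = 525625 + (-1276 + 1921) = 525625 + 645 = 526270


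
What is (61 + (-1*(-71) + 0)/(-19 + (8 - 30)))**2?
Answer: 5904900/1681 ≈ 3512.7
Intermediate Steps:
(61 + (-1*(-71) + 0)/(-19 + (8 - 30)))**2 = (61 + (71 + 0)/(-19 - 22))**2 = (61 + 71/(-41))**2 = (61 + 71*(-1/41))**2 = (61 - 71/41)**2 = (2430/41)**2 = 5904900/1681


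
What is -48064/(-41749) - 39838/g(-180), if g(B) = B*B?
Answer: -52961531/676333800 ≈ -0.078307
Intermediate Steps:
g(B) = B²
-48064/(-41749) - 39838/g(-180) = -48064/(-41749) - 39838/((-180)²) = -48064*(-1/41749) - 39838/32400 = 48064/41749 - 39838*1/32400 = 48064/41749 - 19919/16200 = -52961531/676333800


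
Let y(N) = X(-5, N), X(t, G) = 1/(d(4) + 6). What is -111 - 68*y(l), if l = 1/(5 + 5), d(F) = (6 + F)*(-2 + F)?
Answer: -1477/13 ≈ -113.62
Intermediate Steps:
d(F) = (-2 + F)*(6 + F)
l = ⅒ (l = 1/10 = ⅒ ≈ 0.10000)
X(t, G) = 1/26 (X(t, G) = 1/((-12 + 4² + 4*4) + 6) = 1/((-12 + 16 + 16) + 6) = 1/(20 + 6) = 1/26)
y(N) = 1/26
-111 - 68*y(l) = -111 - 68*1/26 = -111 - 34/13 = -1477/13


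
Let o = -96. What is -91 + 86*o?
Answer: -8347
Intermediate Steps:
-91 + 86*o = -91 + 86*(-96) = -91 - 8256 = -8347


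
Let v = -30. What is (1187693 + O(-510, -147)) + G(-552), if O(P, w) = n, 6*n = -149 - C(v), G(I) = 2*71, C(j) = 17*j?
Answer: 7127371/6 ≈ 1.1879e+6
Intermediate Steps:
G(I) = 142
n = 361/6 (n = (-149 - 17*(-30))/6 = (-149 - 1*(-510))/6 = (-149 + 510)/6 = (1/6)*361 = 361/6 ≈ 60.167)
O(P, w) = 361/6
(1187693 + O(-510, -147)) + G(-552) = (1187693 + 361/6) + 142 = 7126519/6 + 142 = 7127371/6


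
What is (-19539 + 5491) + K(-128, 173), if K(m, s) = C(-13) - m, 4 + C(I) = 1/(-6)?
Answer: -83545/6 ≈ -13924.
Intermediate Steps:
C(I) = -25/6 (C(I) = -4 + 1/(-6) = -4 - ⅙ = -25/6)
K(m, s) = -25/6 - m
(-19539 + 5491) + K(-128, 173) = (-19539 + 5491) + (-25/6 - 1*(-128)) = -14048 + (-25/6 + 128) = -14048 + 743/6 = -83545/6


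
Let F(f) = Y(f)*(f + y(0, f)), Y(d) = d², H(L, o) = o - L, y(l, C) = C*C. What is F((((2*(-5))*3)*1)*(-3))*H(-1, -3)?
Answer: -132678000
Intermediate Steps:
y(l, C) = C²
F(f) = f²*(f + f²)
F((((2*(-5))*3)*1)*(-3))*H(-1, -3) = (((((2*(-5))*3)*1)*(-3))³*(1 + (((2*(-5))*3)*1)*(-3)))*(-3 - 1*(-1)) = (((-10*3*1)*(-3))³*(1 + (-10*3*1)*(-3)))*(-3 + 1) = ((-30*1*(-3))³*(1 - 30*1*(-3)))*(-2) = ((-30*(-3))³*(1 - 30*(-3)))*(-2) = (90³*(1 + 90))*(-2) = (729000*91)*(-2) = 66339000*(-2) = -132678000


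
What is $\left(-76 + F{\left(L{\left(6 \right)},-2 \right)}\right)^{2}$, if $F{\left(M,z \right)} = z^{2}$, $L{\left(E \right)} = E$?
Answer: $5184$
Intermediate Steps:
$\left(-76 + F{\left(L{\left(6 \right)},-2 \right)}\right)^{2} = \left(-76 + \left(-2\right)^{2}\right)^{2} = \left(-76 + 4\right)^{2} = \left(-72\right)^{2} = 5184$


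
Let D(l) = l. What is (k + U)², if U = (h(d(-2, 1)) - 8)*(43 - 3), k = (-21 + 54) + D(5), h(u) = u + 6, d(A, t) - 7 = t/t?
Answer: 77284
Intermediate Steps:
d(A, t) = 8 (d(A, t) = 7 + t/t = 7 + 1 = 8)
h(u) = 6 + u
k = 38 (k = (-21 + 54) + 5 = 33 + 5 = 38)
U = 240 (U = ((6 + 8) - 8)*(43 - 3) = (14 - 8)*40 = 6*40 = 240)
(k + U)² = (38 + 240)² = 278² = 77284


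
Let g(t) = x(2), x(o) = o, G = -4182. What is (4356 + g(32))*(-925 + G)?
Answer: -22256306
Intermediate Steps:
g(t) = 2
(4356 + g(32))*(-925 + G) = (4356 + 2)*(-925 - 4182) = 4358*(-5107) = -22256306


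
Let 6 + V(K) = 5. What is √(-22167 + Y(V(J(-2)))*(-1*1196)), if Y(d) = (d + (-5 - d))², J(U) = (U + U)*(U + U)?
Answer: I*√52067 ≈ 228.18*I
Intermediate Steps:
J(U) = 4*U² (J(U) = (2*U)*(2*U) = 4*U²)
V(K) = -1 (V(K) = -6 + 5 = -1)
Y(d) = 25 (Y(d) = (-5)² = 25)
√(-22167 + Y(V(J(-2)))*(-1*1196)) = √(-22167 + 25*(-1*1196)) = √(-22167 + 25*(-1196)) = √(-22167 - 29900) = √(-52067) = I*√52067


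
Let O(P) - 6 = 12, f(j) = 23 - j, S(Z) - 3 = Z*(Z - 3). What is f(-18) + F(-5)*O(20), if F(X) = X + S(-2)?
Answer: 185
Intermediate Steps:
S(Z) = 3 + Z*(-3 + Z) (S(Z) = 3 + Z*(Z - 3) = 3 + Z*(-3 + Z))
O(P) = 18 (O(P) = 6 + 12 = 18)
F(X) = 13 + X (F(X) = X + (3 + (-2)**2 - 3*(-2)) = X + (3 + 4 + 6) = X + 13 = 13 + X)
f(-18) + F(-5)*O(20) = (23 - 1*(-18)) + (13 - 5)*18 = (23 + 18) + 8*18 = 41 + 144 = 185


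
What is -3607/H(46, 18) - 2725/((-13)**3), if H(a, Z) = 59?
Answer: -7763804/129623 ≈ -59.895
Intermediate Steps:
-3607/H(46, 18) - 2725/((-13)**3) = -3607/59 - 2725/((-13)**3) = -3607*1/59 - 2725/(-2197) = -3607/59 - 2725*(-1/2197) = -3607/59 + 2725/2197 = -7763804/129623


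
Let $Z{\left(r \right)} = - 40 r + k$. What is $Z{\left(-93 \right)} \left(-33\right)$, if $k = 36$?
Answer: $-123948$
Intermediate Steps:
$Z{\left(r \right)} = 36 - 40 r$ ($Z{\left(r \right)} = - 40 r + 36 = 36 - 40 r$)
$Z{\left(-93 \right)} \left(-33\right) = \left(36 - -3720\right) \left(-33\right) = \left(36 + 3720\right) \left(-33\right) = 3756 \left(-33\right) = -123948$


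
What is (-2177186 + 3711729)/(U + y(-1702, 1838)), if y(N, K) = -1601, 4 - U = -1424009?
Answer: 1534543/1422412 ≈ 1.0788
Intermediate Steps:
U = 1424013 (U = 4 - 1*(-1424009) = 4 + 1424009 = 1424013)
(-2177186 + 3711729)/(U + y(-1702, 1838)) = (-2177186 + 3711729)/(1424013 - 1601) = 1534543/1422412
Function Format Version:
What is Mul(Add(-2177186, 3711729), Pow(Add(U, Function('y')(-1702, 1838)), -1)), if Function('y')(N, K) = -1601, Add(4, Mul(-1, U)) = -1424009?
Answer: Rational(1534543, 1422412) ≈ 1.0788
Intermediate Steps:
U = 1424013 (U = Add(4, Mul(-1, -1424009)) = Add(4, 1424009) = 1424013)
Mul(Add(-2177186, 3711729), Pow(Add(U, Function('y')(-1702, 1838)), -1)) = Mul(Add(-2177186, 3711729), Pow(Add(1424013, -1601), -1)) = Mul(1534543, Pow(1422412, -1)) = Mul(1534543, Rational(1, 1422412)) = Rational(1534543, 1422412)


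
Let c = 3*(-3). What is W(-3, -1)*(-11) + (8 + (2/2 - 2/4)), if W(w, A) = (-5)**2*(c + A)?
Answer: 5517/2 ≈ 2758.5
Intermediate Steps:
c = -9
W(w, A) = -225 + 25*A (W(w, A) = (-5)**2*(-9 + A) = 25*(-9 + A) = -225 + 25*A)
W(-3, -1)*(-11) + (8 + (2/2 - 2/4)) = (-225 + 25*(-1))*(-11) + (8 + (2/2 - 2/4)) = (-225 - 25)*(-11) + (8 + (2*(1/2) - 2*1/4)) = -250*(-11) + (8 + (1 - 1/2)) = 2750 + (8 + 1/2) = 2750 + 17/2 = 5517/2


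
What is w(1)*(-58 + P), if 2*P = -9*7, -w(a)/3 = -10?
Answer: -2685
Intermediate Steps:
w(a) = 30 (w(a) = -3*(-10) = 30)
P = -63/2 (P = (-9*7)/2 = (½)*(-63) = -63/2 ≈ -31.500)
w(1)*(-58 + P) = 30*(-58 - 63/2) = 30*(-179/2) = -2685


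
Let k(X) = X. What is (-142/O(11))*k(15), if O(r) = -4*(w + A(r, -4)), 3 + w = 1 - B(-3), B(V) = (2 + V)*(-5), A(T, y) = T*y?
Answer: -355/34 ≈ -10.441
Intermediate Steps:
B(V) = -10 - 5*V
w = -7 (w = -3 + (1 - (-10 - 5*(-3))) = -3 + (1 - (-10 + 15)) = -3 + (1 - 1*5) = -3 + (1 - 5) = -3 - 4 = -7)
O(r) = 28 + 16*r (O(r) = -4*(-7 + r*(-4)) = -4*(-7 - 4*r) = 28 + 16*r)
(-142/O(11))*k(15) = (-142/(28 + 16*11))*15 = (-142/(28 + 176))*15 = (-142/204)*15 = ((1/204)*(-142))*15 = -71/102*15 = -355/34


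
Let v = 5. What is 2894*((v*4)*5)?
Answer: 289400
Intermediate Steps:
2894*((v*4)*5) = 2894*((5*4)*5) = 2894*(20*5) = 2894*100 = 289400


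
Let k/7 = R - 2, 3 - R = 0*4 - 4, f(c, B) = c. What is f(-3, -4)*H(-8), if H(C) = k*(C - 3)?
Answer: 1155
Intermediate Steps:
R = 7 (R = 3 - (0*4 - 4) = 3 - (0 - 4) = 3 - 1*(-4) = 3 + 4 = 7)
k = 35 (k = 7*(7 - 2) = 7*5 = 35)
H(C) = -105 + 35*C (H(C) = 35*(C - 3) = 35*(-3 + C) = -105 + 35*C)
f(-3, -4)*H(-8) = -3*(-105 + 35*(-8)) = -3*(-105 - 280) = -3*(-385) = 1155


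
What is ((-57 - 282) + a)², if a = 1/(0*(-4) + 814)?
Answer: 76145643025/662596 ≈ 1.1492e+5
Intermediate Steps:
a = 1/814 (a = 1/(0 + 814) = 1/814 ≈ 0.0012285)
((-57 - 282) + a)² = ((-57 - 282) + 1/814)² = (-339 + 1/814)² = (-275945/814)² = 76145643025/662596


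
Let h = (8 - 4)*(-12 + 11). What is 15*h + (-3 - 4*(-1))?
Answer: -59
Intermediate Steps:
h = -4 (h = 4*(-1) = -4)
15*h + (-3 - 4*(-1)) = 15*(-4) + (-3 - 4*(-1)) = -60 + (-3 + 4) = -60 + 1 = -59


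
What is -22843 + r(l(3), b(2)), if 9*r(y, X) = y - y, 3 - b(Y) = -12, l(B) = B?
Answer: -22843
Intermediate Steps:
b(Y) = 15 (b(Y) = 3 - 1*(-12) = 3 + 12 = 15)
r(y, X) = 0 (r(y, X) = (y - y)/9 = (1/9)*0 = 0)
-22843 + r(l(3), b(2)) = -22843 + 0 = -22843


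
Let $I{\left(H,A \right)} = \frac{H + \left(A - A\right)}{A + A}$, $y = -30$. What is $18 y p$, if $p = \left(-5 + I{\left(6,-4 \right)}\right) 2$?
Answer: $6210$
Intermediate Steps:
$I{\left(H,A \right)} = \frac{H}{2 A}$ ($I{\left(H,A \right)} = \frac{H + 0}{2 A} = H \frac{1}{2 A} = \frac{H}{2 A}$)
$p = - \frac{23}{2}$ ($p = \left(-5 + \frac{1}{2} \cdot 6 \frac{1}{-4}\right) 2 = \left(-5 + \frac{1}{2} \cdot 6 \left(- \frac{1}{4}\right)\right) 2 = \left(-5 - \frac{3}{4}\right) 2 = \left(- \frac{23}{4}\right) 2 = - \frac{23}{2} \approx -11.5$)
$18 y p = 18 \left(-30\right) \left(- \frac{23}{2}\right) = \left(-540\right) \left(- \frac{23}{2}\right) = 6210$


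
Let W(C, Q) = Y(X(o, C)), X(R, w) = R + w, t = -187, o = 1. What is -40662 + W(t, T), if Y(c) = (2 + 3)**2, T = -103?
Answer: -40637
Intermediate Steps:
Y(c) = 25 (Y(c) = 5**2 = 25)
W(C, Q) = 25
-40662 + W(t, T) = -40662 + 25 = -40637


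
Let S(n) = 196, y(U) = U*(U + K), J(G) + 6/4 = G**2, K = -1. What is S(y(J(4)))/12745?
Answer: 196/12745 ≈ 0.015379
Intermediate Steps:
J(G) = -3/2 + G**2
y(U) = U*(-1 + U) (y(U) = U*(U - 1) = U*(-1 + U))
S(y(J(4)))/12745 = 196/12745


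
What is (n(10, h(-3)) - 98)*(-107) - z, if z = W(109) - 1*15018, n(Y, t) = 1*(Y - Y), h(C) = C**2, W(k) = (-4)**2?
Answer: 25488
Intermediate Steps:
W(k) = 16
n(Y, t) = 0 (n(Y, t) = 1*0 = 0)
z = -15002 (z = 16 - 1*15018 = 16 - 15018 = -15002)
(n(10, h(-3)) - 98)*(-107) - z = (0 - 98)*(-107) - 1*(-15002) = -98*(-107) + 15002 = 10486 + 15002 = 25488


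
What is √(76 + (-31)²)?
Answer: √1037 ≈ 32.203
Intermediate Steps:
√(76 + (-31)²) = √(76 + 961) = √1037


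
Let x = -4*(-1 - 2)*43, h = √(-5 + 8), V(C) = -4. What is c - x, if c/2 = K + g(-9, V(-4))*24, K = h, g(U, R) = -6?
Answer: -804 + 2*√3 ≈ -800.54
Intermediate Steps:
h = √3 ≈ 1.7320
K = √3 ≈ 1.7320
x = 516 (x = -4*(-3)*43 = 12*43 = 516)
c = -288 + 2*√3 (c = 2*(√3 - 6*24) = 2*(√3 - 144) = 2*(-144 + √3) = -288 + 2*√3 ≈ -284.54)
c - x = (-288 + 2*√3) - 1*516 = (-288 + 2*√3) - 516 = -804 + 2*√3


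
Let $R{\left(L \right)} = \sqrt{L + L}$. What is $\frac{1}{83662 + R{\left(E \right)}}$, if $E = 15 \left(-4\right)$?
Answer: $\frac{41831}{3499665182} - \frac{i \sqrt{30}}{3499665182} \approx 1.1953 \cdot 10^{-5} - 1.5651 \cdot 10^{-9} i$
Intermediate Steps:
$E = -60$
$R{\left(L \right)} = \sqrt{2} \sqrt{L}$ ($R{\left(L \right)} = \sqrt{2 L} = \sqrt{2} \sqrt{L}$)
$\frac{1}{83662 + R{\left(E \right)}} = \frac{1}{83662 + \sqrt{2} \sqrt{-60}} = \frac{1}{83662 + \sqrt{2} \cdot 2 i \sqrt{15}} = \frac{1}{83662 + 2 i \sqrt{30}}$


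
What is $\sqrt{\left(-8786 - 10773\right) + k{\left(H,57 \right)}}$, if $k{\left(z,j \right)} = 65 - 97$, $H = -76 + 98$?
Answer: $i \sqrt{19591} \approx 139.97 i$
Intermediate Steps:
$H = 22$
$k{\left(z,j \right)} = -32$
$\sqrt{\left(-8786 - 10773\right) + k{\left(H,57 \right)}} = \sqrt{\left(-8786 - 10773\right) - 32} = \sqrt{-19559 - 32} = \sqrt{-19591} = i \sqrt{19591}$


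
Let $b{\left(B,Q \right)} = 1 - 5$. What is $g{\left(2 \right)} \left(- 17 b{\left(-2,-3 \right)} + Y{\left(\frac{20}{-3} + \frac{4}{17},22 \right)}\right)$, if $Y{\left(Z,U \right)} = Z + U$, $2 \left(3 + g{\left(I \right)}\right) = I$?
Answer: $- \frac{8524}{51} \approx -167.14$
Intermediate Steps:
$b{\left(B,Q \right)} = -4$ ($b{\left(B,Q \right)} = 1 - 5 = -4$)
$g{\left(I \right)} = -3 + \frac{I}{2}$
$Y{\left(Z,U \right)} = U + Z$
$g{\left(2 \right)} \left(- 17 b{\left(-2,-3 \right)} + Y{\left(\frac{20}{-3} + \frac{4}{17},22 \right)}\right) = \left(-3 + \frac{1}{2} \cdot 2\right) \left(\left(-17\right) \left(-4\right) + \left(22 + \left(\frac{20}{-3} + \frac{4}{17}\right)\right)\right) = \left(-3 + 1\right) \left(68 + \left(22 + \left(20 \left(- \frac{1}{3}\right) + 4 \cdot \frac{1}{17}\right)\right)\right) = - 2 \left(68 + \left(22 + \left(- \frac{20}{3} + \frac{4}{17}\right)\right)\right) = - 2 \left(68 + \left(22 - \frac{328}{51}\right)\right) = - 2 \left(68 + \frac{794}{51}\right) = \left(-2\right) \frac{4262}{51} = - \frac{8524}{51}$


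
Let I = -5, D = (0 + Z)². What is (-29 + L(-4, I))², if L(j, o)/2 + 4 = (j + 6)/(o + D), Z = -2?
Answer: 1681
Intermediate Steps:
D = 4 (D = (0 - 2)² = (-2)² = 4)
L(j, o) = -8 + 2*(6 + j)/(4 + o) (L(j, o) = -8 + 2*((j + 6)/(o + 4)) = -8 + 2*((6 + j)/(4 + o)) = -8 + 2*(6 + j)/(4 + o))
(-29 + L(-4, I))² = (-29 + 2*(-10 - 4 - 4*(-5))/(4 - 5))² = (-29 + 2*(-10 - 4 + 20)/(-1))² = (-29 + 2*(-1)*6)² = (-29 - 12)² = (-41)² = 1681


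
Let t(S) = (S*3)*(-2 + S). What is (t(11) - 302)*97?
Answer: -485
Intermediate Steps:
t(S) = 3*S*(-2 + S) (t(S) = (3*S)*(-2 + S) = 3*S*(-2 + S))
(t(11) - 302)*97 = (3*11*(-2 + 11) - 302)*97 = (3*11*9 - 302)*97 = (297 - 302)*97 = -5*97 = -485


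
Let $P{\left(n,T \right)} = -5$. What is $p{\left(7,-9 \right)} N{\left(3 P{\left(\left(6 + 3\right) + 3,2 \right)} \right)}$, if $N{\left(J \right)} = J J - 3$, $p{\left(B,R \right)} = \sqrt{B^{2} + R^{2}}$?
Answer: $222 \sqrt{130} \approx 2531.2$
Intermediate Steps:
$N{\left(J \right)} = -3 + J^{2}$ ($N{\left(J \right)} = J^{2} - 3 = -3 + J^{2}$)
$p{\left(7,-9 \right)} N{\left(3 P{\left(\left(6 + 3\right) + 3,2 \right)} \right)} = \sqrt{7^{2} + \left(-9\right)^{2}} \left(-3 + \left(3 \left(-5\right)\right)^{2}\right) = \sqrt{49 + 81} \left(-3 + \left(-15\right)^{2}\right) = \sqrt{130} \left(-3 + 225\right) = \sqrt{130} \cdot 222 = 222 \sqrt{130}$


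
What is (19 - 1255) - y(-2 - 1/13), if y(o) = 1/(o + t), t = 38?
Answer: -577225/467 ≈ -1236.0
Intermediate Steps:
y(o) = 1/(38 + o) (y(o) = 1/(o + 38) = 1/(38 + o))
(19 - 1255) - y(-2 - 1/13) = (19 - 1255) - 1/(38 + (-2 - 1/13)) = -1236 - 1/(38 + (-2 - 1*1/13)) = -1236 - 1/(38 + (-2 - 1/13)) = -1236 - 1/(38 - 27/13) = -1236 - 1/467/13 = -1236 - 1*13/467 = -1236 - 13/467 = -577225/467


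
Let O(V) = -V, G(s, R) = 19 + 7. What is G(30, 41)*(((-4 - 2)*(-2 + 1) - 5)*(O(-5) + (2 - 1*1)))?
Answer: 156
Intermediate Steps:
G(s, R) = 26
G(30, 41)*(((-4 - 2)*(-2 + 1) - 5)*(O(-5) + (2 - 1*1))) = 26*(((-4 - 2)*(-2 + 1) - 5)*(-1*(-5) + (2 - 1*1))) = 26*((-6*(-1) - 5)*(5 + (2 - 1))) = 26*((6 - 5)*(5 + 1)) = 26*(1*6) = 26*6 = 156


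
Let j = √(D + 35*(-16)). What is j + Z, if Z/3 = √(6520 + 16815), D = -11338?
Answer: 3*√23335 + 3*I*√1322 ≈ 458.27 + 109.08*I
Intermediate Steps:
Z = 3*√23335 (Z = 3*√(6520 + 16815) = 3*√23335 ≈ 458.27)
j = 3*I*√1322 (j = √(-11338 + 35*(-16)) = √(-11338 - 560) = √(-11898) = 3*I*√1322 ≈ 109.08*I)
j + Z = 3*I*√1322 + 3*√23335 = 3*√23335 + 3*I*√1322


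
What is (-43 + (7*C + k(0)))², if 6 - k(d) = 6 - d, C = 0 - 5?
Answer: 6084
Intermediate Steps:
C = -5
k(d) = d (k(d) = 6 - (6 - d) = 6 + (-6 + d) = d)
(-43 + (7*C + k(0)))² = (-43 + (7*(-5) + 0))² = (-43 + (-35 + 0))² = (-43 - 35)² = (-78)² = 6084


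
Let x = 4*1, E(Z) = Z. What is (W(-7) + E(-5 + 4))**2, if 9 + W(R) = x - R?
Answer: 1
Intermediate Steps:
x = 4
W(R) = -5 - R (W(R) = -9 + (4 - R) = -5 - R)
(W(-7) + E(-5 + 4))**2 = ((-5 - 1*(-7)) + (-5 + 4))**2 = ((-5 + 7) - 1)**2 = (2 - 1)**2 = 1**2 = 1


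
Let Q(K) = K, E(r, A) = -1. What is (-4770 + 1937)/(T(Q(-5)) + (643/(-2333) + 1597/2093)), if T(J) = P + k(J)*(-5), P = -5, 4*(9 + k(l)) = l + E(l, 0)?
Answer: -27666902354/468642059 ≈ -59.036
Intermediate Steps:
k(l) = -37/4 + l/4 (k(l) = -9 + (l - 1)/4 = -9 + (-1 + l)/4 = -9 + (-¼ + l/4) = -37/4 + l/4)
T(J) = 165/4 - 5*J/4 (T(J) = -5 + (-37/4 + J/4)*(-5) = -5 + (185/4 - 5*J/4) = 165/4 - 5*J/4)
(-4770 + 1937)/(T(Q(-5)) + (643/(-2333) + 1597/2093)) = (-4770 + 1937)/((165/4 - 5/4*(-5)) + (643/(-2333) + 1597/2093)) = -2833/((165/4 + 25/4) + (643*(-1/2333) + 1597*(1/2093))) = -2833/(95/2 + (-643/2333 + 1597/2093)) = -2833/(95/2 + 2380002/4882969) = -2833/468642059/9765938 = -2833*9765938/468642059 = -27666902354/468642059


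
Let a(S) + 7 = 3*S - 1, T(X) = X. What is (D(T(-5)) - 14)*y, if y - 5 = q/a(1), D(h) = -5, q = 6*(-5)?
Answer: -209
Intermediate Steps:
a(S) = -8 + 3*S (a(S) = -7 + (3*S - 1) = -7 + (-1 + 3*S) = -8 + 3*S)
q = -30
y = 11 (y = 5 - 30/(-8 + 3*1) = 5 - 30/(-8 + 3) = 5 - 30/(-5) = 5 - 30*(-⅕) = 5 + 6 = 11)
(D(T(-5)) - 14)*y = (-5 - 14)*11 = -19*11 = -209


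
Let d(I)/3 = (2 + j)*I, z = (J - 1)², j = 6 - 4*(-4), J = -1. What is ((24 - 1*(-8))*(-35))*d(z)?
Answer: -322560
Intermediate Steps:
j = 22 (j = 6 + 16 = 22)
z = 4 (z = (-1 - 1)² = (-2)² = 4)
d(I) = 72*I (d(I) = 3*((2 + 22)*I) = 3*(24*I) = 72*I)
((24 - 1*(-8))*(-35))*d(z) = ((24 - 1*(-8))*(-35))*(72*4) = ((24 + 8)*(-35))*288 = (32*(-35))*288 = -1120*288 = -322560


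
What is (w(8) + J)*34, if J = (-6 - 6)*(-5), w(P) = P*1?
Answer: 2312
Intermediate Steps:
w(P) = P
J = 60 (J = -12*(-5) = 60)
(w(8) + J)*34 = (8 + 60)*34 = 68*34 = 2312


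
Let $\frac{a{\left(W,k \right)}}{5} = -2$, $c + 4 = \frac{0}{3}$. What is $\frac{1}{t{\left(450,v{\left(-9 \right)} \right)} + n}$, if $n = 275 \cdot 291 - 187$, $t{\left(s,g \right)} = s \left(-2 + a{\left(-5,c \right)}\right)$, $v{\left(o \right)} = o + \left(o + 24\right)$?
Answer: $\frac{1}{74438} \approx 1.3434 \cdot 10^{-5}$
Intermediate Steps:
$c = -4$ ($c = -4 + \frac{0}{3} = -4 + 0 \cdot \frac{1}{3} = -4 + 0 = -4$)
$v{\left(o \right)} = 24 + 2 o$ ($v{\left(o \right)} = o + \left(24 + o\right) = 24 + 2 o$)
$a{\left(W,k \right)} = -10$ ($a{\left(W,k \right)} = 5 \left(-2\right) = -10$)
$t{\left(s,g \right)} = - 12 s$ ($t{\left(s,g \right)} = s \left(-2 - 10\right) = s \left(-12\right) = - 12 s$)
$n = 79838$ ($n = 80025 - 187 = 79838$)
$\frac{1}{t{\left(450,v{\left(-9 \right)} \right)} + n} = \frac{1}{\left(-12\right) 450 + 79838} = \frac{1}{-5400 + 79838} = \frac{1}{74438}$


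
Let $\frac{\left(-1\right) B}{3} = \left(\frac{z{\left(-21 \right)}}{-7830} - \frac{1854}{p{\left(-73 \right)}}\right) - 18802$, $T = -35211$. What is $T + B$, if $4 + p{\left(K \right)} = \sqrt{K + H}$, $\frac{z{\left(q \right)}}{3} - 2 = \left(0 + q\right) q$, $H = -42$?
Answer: $\frac{2396296423}{113970} - \frac{5562 i \sqrt{115}}{131} \approx 21026.0 - 455.31 i$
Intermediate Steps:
$z{\left(q \right)} = 6 + 3 q^{2}$ ($z{\left(q \right)} = 6 + 3 \left(0 + q\right) q = 6 + 3 q q = 6 + 3 q^{2}$)
$p{\left(K \right)} = -4 + \sqrt{-42 + K}$ ($p{\left(K \right)} = -4 + \sqrt{K - 42} = -4 + \sqrt{-42 + K}$)
$B = \frac{49073663}{870} + \frac{5562}{-4 + i \sqrt{115}}$ ($B = - 3 \left(\left(\frac{6 + 3 \left(-21\right)^{2}}{-7830} - \frac{1854}{-4 + \sqrt{-42 - 73}}\right) - 18802\right) = - 3 \left(\left(\left(6 + 3 \cdot 441\right) \left(- \frac{1}{7830}\right) - \frac{1854}{-4 + \sqrt{-115}}\right) - 18802\right) = - 3 \left(\left(\left(6 + 1323\right) \left(- \frac{1}{7830}\right) - \frac{1854}{-4 + i \sqrt{115}}\right) - 18802\right) = - 3 \left(\left(1329 \left(- \frac{1}{7830}\right) - \frac{1854}{-4 + i \sqrt{115}}\right) - 18802\right) = - 3 \left(\left(- \frac{443}{2610} - \frac{1854}{-4 + i \sqrt{115}}\right) - 18802\right) = - 3 \left(- \frac{49073663}{2610} - \frac{1854}{-4 + i \sqrt{115}}\right) = \frac{49073663}{870} + \frac{5562}{-4 + i \sqrt{115}} \approx 56237.0 - 455.31 i$)
$T + B = -35211 + \left(\frac{6409294093}{113970} - \frac{5562 i \sqrt{115}}{131}\right) = \frac{2396296423}{113970} - \frac{5562 i \sqrt{115}}{131}$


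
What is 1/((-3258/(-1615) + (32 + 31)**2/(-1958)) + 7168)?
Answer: 3162170/22666403789 ≈ 0.00013951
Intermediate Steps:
1/((-3258/(-1615) + (32 + 31)**2/(-1958)) + 7168) = 1/((-3258*(-1/1615) + 63**2*(-1/1958)) + 7168) = 1/((3258/1615 + 3969*(-1/1958)) + 7168) = 1/((3258/1615 - 3969/1958) + 7168) = 1/(-30771/3162170 + 7168) = 1/(22666403789/3162170) = 3162170/22666403789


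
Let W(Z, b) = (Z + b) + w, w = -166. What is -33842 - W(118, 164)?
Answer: -33958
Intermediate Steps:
W(Z, b) = -166 + Z + b (W(Z, b) = (Z + b) - 166 = -166 + Z + b)
-33842 - W(118, 164) = -33842 - (-166 + 118 + 164) = -33842 - 1*116 = -33842 - 116 = -33958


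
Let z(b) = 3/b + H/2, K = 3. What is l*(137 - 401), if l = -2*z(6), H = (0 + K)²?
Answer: 2640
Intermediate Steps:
H = 9 (H = (0 + 3)² = 3² = 9)
z(b) = 9/2 + 3/b (z(b) = 3/b + 9/2 = 9/2 + 3/b)
l = -10 (l = -2*(9/2 + 3/6) = -2*(9/2 + 3*(⅙)) = -2*(9/2 + ½) = -2*5 = -10)
l*(137 - 401) = -10*(137 - 401) = -10*(-264) = 2640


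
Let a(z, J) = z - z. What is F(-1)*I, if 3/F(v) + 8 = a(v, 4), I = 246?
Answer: -369/4 ≈ -92.250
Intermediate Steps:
a(z, J) = 0
F(v) = -3/8 (F(v) = 3/(-8 + 0) = 3/(-8) = 3*(-⅛) = -3/8)
F(-1)*I = -3/8*246 = -369/4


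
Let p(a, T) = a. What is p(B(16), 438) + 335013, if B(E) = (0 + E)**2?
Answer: 335269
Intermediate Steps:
B(E) = E**2
p(B(16), 438) + 335013 = 16**2 + 335013 = 256 + 335013 = 335269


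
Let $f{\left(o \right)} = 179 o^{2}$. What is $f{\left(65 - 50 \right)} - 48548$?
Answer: $-8273$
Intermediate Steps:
$f{\left(65 - 50 \right)} - 48548 = 179 \left(65 - 50\right)^{2} - 48548 = 179 \cdot 15^{2} - 48548 = 179 \cdot 225 - 48548 = 40275 - 48548 = -8273$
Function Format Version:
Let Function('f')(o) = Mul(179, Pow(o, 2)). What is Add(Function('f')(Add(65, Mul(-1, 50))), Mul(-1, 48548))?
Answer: -8273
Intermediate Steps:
Add(Function('f')(Add(65, Mul(-1, 50))), Mul(-1, 48548)) = Add(Mul(179, Pow(Add(65, Mul(-1, 50)), 2)), Mul(-1, 48548)) = Add(Mul(179, Pow(Add(65, -50), 2)), -48548) = Add(Mul(179, Pow(15, 2)), -48548) = Add(Mul(179, 225), -48548) = Add(40275, -48548) = -8273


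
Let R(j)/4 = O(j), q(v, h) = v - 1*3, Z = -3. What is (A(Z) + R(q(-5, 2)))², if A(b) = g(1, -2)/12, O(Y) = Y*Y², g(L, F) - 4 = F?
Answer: 150970369/36 ≈ 4.1936e+6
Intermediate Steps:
q(v, h) = -3 + v (q(v, h) = v - 3 = -3 + v)
g(L, F) = 4 + F
O(Y) = Y³
R(j) = 4*j³
A(b) = ⅙ (A(b) = (4 - 2)/12 = 2*(1/12) = ⅙)
(A(Z) + R(q(-5, 2)))² = (⅙ + 4*(-3 - 5)³)² = (⅙ + 4*(-8)³)² = (⅙ + 4*(-512))² = (⅙ - 2048)² = (-12287/6)² = 150970369/36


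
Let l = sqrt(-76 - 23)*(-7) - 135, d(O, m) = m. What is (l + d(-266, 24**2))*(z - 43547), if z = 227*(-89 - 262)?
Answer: -54341784 + 2587704*I*sqrt(11) ≈ -5.4342e+7 + 8.5824e+6*I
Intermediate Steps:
z = -79677 (z = 227*(-351) = -79677)
l = -135 - 21*I*sqrt(11) (l = sqrt(-99)*(-7) - 135 = (3*I*sqrt(11))*(-7) - 135 = -21*I*sqrt(11) - 135 = -135 - 21*I*sqrt(11) ≈ -135.0 - 69.649*I)
(l + d(-266, 24**2))*(z - 43547) = ((-135 - 21*I*sqrt(11)) + 24**2)*(-79677 - 43547) = ((-135 - 21*I*sqrt(11)) + 576)*(-123224) = (441 - 21*I*sqrt(11))*(-123224) = -54341784 + 2587704*I*sqrt(11)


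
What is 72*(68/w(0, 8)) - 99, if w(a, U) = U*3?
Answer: 105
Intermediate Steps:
w(a, U) = 3*U
72*(68/w(0, 8)) - 99 = 72*(68/((3*8))) - 99 = 72*(68/24) - 99 = 72*(68*(1/24)) - 99 = 72*(17/6) - 99 = 204 - 99 = 105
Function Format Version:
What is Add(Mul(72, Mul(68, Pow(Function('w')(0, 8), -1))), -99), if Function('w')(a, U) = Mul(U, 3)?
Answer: 105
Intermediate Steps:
Function('w')(a, U) = Mul(3, U)
Add(Mul(72, Mul(68, Pow(Function('w')(0, 8), -1))), -99) = Add(Mul(72, Mul(68, Pow(Mul(3, 8), -1))), -99) = Add(Mul(72, Mul(68, Pow(24, -1))), -99) = Add(Mul(72, Mul(68, Rational(1, 24))), -99) = Add(Mul(72, Rational(17, 6)), -99) = Add(204, -99) = 105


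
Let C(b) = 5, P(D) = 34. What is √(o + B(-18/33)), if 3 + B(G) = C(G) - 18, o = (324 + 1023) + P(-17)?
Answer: √1365 ≈ 36.946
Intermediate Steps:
o = 1381 (o = (324 + 1023) + 34 = 1347 + 34 = 1381)
B(G) = -16 (B(G) = -3 + (5 - 18) = -3 - 13 = -16)
√(o + B(-18/33)) = √(1381 - 16) = √1365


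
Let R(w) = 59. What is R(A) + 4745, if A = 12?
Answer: 4804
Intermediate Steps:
R(A) + 4745 = 59 + 4745 = 4804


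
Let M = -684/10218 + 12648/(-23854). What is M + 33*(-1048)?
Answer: -702471305154/20311681 ≈ -34585.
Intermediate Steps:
M = -12129450/20311681 (M = -684*1/10218 + 12648*(-1/23854) = -114/1703 - 6324/11927 = -12129450/20311681 ≈ -0.59717)
M + 33*(-1048) = -12129450/20311681 + 33*(-1048) = -12129450/20311681 - 34584 = -702471305154/20311681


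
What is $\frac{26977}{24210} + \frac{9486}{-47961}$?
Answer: $\frac{118243093}{129015090} \approx 0.91651$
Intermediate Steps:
$\frac{26977}{24210} + \frac{9486}{-47961} = 26977 \cdot \frac{1}{24210} + 9486 \left(- \frac{1}{47961}\right) = \frac{26977}{24210} - \frac{1054}{5329} = \frac{118243093}{129015090}$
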